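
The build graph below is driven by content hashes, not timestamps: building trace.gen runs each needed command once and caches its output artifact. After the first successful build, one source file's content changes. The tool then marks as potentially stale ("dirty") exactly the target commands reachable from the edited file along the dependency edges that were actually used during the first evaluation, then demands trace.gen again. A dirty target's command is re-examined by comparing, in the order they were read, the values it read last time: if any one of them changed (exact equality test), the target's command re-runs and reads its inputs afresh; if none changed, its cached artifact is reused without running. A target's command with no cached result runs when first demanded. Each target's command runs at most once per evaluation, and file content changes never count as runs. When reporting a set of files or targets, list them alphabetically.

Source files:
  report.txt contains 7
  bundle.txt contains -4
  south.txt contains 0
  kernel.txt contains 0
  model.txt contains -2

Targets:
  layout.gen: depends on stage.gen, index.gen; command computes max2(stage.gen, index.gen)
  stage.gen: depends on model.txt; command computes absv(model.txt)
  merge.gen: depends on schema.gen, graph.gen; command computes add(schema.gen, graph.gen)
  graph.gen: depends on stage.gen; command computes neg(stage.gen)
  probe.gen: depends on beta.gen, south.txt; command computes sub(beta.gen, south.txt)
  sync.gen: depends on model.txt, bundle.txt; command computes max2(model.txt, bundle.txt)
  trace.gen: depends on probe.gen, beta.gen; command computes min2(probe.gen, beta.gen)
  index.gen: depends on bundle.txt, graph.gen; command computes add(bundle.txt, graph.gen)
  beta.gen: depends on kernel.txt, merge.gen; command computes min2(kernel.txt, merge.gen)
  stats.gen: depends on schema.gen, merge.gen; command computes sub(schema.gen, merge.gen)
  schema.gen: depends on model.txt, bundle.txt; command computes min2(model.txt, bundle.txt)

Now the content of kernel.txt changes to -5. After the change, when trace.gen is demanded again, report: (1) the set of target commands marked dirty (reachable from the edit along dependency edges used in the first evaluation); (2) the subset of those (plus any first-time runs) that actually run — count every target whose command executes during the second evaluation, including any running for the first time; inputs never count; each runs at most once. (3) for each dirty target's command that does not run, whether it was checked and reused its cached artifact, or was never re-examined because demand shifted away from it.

Dirty set: beta.gen, probe.gen, trace.gen.
Run set: beta.gen (1 run).
Re-examined without running (cache reused): probe.gen, trace.gen.
The important point: beta.gen recomputes to an identical value, and the output ends up unchanged.

Initial pass — values computed on the first demand:
  schema.gen = min2(-2, -4) = -4
  stage.gen = absv(-2) = 2
  graph.gen = neg(2) = -2
  merge.gen = add(-4, -2) = -6
  beta.gen = min2(0, -6) = -6
  probe.gen = sub(-6, 0) = -6
  trace.gen = min2(-6, -6) = -6

Second demand — change propagation:
  beta.gen: re-runs because kernel.txt 0->-5; new result -6 (unchanged).
  probe.gen: re-examined; everything it read last time is the same (beta.gen unchanged, south.txt unchanged) — cache -6 kept, no run.
  trace.gen: re-examined; everything it read last time is the same (probe.gen unchanged, beta.gen unchanged) — cache -6 kept, no run.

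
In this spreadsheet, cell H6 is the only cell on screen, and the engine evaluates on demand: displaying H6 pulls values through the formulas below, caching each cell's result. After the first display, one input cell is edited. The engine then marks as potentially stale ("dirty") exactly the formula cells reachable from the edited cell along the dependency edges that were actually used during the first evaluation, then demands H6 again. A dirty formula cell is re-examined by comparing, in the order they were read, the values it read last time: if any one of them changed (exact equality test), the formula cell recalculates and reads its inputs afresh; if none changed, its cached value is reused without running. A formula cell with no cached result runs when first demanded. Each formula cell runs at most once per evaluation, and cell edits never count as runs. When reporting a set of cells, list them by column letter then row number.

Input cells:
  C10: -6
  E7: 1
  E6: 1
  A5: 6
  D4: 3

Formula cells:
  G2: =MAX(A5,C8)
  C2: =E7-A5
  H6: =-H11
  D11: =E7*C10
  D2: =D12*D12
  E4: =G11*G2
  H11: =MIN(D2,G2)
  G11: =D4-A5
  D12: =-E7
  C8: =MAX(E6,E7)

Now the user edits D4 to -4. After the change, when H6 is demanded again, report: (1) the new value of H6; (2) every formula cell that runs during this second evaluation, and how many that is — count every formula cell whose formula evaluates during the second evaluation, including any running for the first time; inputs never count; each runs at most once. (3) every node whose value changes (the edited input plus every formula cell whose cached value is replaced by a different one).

Initial pass — values computed on the first demand:
  C8 = MAX(1, 1) = 1
  D12 = -(1) = -1
  D2 = -1 * -1 = 1
  G2 = MAX(6, 1) = 6
  H11 = MIN(1, 6) = 1
  H6 = -(1) = -1

Second demand — change propagation:
  no demanded computation ever read D4, so the edit dirties nothing and nothing runs.

The important point: nothing the output needs ever reads D4, so the edit is invisible to it.

H6 now evaluates to -1.
Run set: none (0 run).
Changed values: D4.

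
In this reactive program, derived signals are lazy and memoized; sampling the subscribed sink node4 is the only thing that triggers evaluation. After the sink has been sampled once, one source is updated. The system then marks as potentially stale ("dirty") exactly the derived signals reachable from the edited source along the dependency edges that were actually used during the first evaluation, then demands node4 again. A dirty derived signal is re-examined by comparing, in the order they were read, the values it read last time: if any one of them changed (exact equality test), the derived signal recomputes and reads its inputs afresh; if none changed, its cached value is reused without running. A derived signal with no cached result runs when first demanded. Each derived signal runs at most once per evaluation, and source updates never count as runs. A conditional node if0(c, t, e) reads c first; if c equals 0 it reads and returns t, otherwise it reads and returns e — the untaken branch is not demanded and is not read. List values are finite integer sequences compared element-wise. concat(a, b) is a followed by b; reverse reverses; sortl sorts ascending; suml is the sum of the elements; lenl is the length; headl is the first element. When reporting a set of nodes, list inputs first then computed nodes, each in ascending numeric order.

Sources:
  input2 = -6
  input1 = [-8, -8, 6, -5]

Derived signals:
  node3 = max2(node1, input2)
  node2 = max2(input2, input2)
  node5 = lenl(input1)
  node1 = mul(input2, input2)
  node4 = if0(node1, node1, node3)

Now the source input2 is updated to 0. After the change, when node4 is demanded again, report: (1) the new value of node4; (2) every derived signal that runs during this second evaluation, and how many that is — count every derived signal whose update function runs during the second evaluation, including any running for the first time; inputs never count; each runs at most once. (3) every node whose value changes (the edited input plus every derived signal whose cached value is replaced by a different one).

Demanding node4 again yields 0.
2 derived signals run: node1, node4.
The nodes whose values change: input2, node1, node4.
Note the branch switch — demand abandons node3, which is never re-examined.

First demand of the output computes:
  node1 = mul(-6, -6) = 36
  node3 = max2(36, -6) = 36
  node4 = if0(node1=36 -> else branch node3) = 36

After the edit, cleaning proceeds:
  node1: a read changed (input2 -6->0; input2 -6->0) — executes, giving 0.
  node3: stays stale; no demand reaches it after the flip.
  node4: a read changed (node1 36->0) — executes, giving 0.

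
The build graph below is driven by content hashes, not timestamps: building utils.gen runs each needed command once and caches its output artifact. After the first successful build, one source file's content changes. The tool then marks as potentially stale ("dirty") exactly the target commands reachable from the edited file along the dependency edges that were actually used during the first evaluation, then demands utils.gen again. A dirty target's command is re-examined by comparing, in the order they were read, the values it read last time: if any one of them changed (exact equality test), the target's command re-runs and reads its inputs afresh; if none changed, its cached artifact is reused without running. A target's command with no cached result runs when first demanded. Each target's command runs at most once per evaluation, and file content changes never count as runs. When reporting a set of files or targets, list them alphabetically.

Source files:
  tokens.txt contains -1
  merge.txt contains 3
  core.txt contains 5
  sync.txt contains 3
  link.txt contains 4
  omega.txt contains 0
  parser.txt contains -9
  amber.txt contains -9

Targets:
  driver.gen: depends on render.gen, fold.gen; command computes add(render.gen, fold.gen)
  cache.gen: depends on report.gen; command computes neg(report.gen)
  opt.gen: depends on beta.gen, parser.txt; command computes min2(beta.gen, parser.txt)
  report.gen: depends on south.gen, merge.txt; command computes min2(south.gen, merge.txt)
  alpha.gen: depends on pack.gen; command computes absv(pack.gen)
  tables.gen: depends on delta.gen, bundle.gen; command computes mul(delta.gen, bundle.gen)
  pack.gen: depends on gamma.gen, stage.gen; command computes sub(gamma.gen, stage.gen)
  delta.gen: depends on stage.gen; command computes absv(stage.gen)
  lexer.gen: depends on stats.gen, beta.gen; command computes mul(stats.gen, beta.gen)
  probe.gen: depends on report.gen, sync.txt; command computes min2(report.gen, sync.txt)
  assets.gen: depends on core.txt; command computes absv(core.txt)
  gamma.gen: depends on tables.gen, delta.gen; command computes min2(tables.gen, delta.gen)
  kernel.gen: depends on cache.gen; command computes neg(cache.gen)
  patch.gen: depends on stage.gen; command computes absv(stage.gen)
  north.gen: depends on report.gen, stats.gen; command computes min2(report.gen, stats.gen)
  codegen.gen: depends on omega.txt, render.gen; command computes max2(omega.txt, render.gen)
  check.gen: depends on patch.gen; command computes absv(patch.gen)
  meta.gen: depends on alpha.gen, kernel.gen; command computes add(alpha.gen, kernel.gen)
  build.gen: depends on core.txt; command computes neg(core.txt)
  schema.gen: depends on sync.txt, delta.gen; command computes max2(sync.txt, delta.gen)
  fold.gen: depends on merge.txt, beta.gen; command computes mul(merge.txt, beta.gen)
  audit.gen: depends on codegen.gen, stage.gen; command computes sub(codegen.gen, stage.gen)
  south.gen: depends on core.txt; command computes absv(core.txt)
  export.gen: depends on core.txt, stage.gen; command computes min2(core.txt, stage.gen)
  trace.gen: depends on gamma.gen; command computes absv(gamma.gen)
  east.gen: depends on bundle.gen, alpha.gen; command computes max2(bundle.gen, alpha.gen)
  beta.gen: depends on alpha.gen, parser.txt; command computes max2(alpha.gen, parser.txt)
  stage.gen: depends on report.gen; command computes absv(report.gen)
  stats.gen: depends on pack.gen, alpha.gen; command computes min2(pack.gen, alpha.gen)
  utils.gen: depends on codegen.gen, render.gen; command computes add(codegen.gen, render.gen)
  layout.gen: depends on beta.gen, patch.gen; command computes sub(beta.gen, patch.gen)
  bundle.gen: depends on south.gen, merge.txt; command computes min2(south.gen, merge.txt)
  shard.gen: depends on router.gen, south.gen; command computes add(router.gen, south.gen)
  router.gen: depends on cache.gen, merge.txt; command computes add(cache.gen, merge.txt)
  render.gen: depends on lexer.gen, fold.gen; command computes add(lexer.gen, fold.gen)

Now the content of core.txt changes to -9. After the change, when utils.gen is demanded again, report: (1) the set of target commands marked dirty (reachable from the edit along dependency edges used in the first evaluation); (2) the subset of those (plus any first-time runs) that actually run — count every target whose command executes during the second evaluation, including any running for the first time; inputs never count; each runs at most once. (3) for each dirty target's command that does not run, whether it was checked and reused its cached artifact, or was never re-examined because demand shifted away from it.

Initial pass — values computed on the first demand:
  south.gen = absv(5) = 5
  bundle.gen = min2(5, 3) = 3
  report.gen = min2(5, 3) = 3
  stage.gen = absv(3) = 3
  delta.gen = absv(3) = 3
  tables.gen = mul(3, 3) = 9
  gamma.gen = min2(9, 3) = 3
  pack.gen = sub(3, 3) = 0
  alpha.gen = absv(0) = 0
  beta.gen = max2(0, -9) = 0
  fold.gen = mul(3, 0) = 0
  stats.gen = min2(0, 0) = 0
  lexer.gen = mul(0, 0) = 0
  render.gen = add(0, 0) = 0
  codegen.gen = max2(0, 0) = 0
  utils.gen = add(0, 0) = 0

Second demand — change propagation:
  south.gen: re-runs because core.txt 5->-9; new result 9.
  bundle.gen: re-runs because south.gen 5->9; new result 3 (unchanged).
  report.gen: re-runs because south.gen 5->9; new result 3 (unchanged).
  stage.gen: re-examined; everything it read last time is the same (report.gen unchanged) — cache 3 kept, no run.
  delta.gen: re-examined; everything it read last time is the same (stage.gen unchanged) — cache 3 kept, no run.
  tables.gen: re-examined; everything it read last time is the same (delta.gen unchanged, bundle.gen unchanged) — cache 9 kept, no run.
  gamma.gen: re-examined; everything it read last time is the same (tables.gen unchanged, delta.gen unchanged) — cache 3 kept, no run.
  pack.gen: re-examined; everything it read last time is the same (gamma.gen unchanged, stage.gen unchanged) — cache 0 kept, no run.
  alpha.gen: re-examined; everything it read last time is the same (pack.gen unchanged) — cache 0 kept, no run.
  beta.gen: re-examined; everything it read last time is the same (alpha.gen unchanged, parser.txt unchanged) — cache 0 kept, no run.
  fold.gen: re-examined; everything it read last time is the same (merge.txt unchanged, beta.gen unchanged) — cache 0 kept, no run.
  stats.gen: re-examined; everything it read last time is the same (pack.gen unchanged, alpha.gen unchanged) — cache 0 kept, no run.
  lexer.gen: re-examined; everything it read last time is the same (stats.gen unchanged, beta.gen unchanged) — cache 0 kept, no run.
  render.gen: re-examined; everything it read last time is the same (lexer.gen unchanged, fold.gen unchanged) — cache 0 kept, no run.
  codegen.gen: re-examined; everything it read last time is the same (omega.txt unchanged, render.gen unchanged) — cache 0 kept, no run.
  utils.gen: re-examined; everything it read last time is the same (codegen.gen unchanged, render.gen unchanged) — cache 0 kept, no run.

The important point: at stage.gen every value read last time is unchanged, so the dirty flag clears without a run.

Dirty set: alpha.gen, beta.gen, bundle.gen, codegen.gen, delta.gen, fold.gen, gamma.gen, lexer.gen, pack.gen, render.gen, report.gen, south.gen, stage.gen, stats.gen, tables.gen, utils.gen.
Run set: bundle.gen, report.gen, south.gen (3 run).
Re-examined without running (cache reused): alpha.gen, beta.gen, codegen.gen, delta.gen, fold.gen, gamma.gen, lexer.gen, pack.gen, render.gen, stage.gen, stats.gen, tables.gen, utils.gen.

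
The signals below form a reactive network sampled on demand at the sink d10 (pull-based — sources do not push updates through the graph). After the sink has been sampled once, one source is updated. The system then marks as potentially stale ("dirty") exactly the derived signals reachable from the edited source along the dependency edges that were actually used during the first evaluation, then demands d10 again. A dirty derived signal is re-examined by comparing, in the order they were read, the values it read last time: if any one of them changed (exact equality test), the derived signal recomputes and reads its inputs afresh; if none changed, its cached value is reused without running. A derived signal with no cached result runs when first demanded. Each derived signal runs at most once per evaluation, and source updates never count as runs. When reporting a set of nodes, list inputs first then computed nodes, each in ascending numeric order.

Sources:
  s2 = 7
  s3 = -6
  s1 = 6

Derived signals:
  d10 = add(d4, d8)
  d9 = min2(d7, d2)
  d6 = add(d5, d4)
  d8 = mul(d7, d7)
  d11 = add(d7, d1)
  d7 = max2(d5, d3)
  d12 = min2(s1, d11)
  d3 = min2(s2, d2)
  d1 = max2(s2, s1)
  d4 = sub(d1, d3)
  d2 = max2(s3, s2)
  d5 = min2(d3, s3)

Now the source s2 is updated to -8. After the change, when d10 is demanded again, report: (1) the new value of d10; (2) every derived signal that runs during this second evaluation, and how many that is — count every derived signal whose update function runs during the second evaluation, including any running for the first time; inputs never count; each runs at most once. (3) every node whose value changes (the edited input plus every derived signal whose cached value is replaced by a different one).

Initial pass — values computed on the first demand:
  d1 = max2(7, 6) = 7
  d2 = max2(-6, 7) = 7
  d3 = min2(7, 7) = 7
  d4 = sub(7, 7) = 0
  d5 = min2(7, -6) = -6
  d7 = max2(-6, 7) = 7
  d8 = mul(7, 7) = 49
  d10 = add(0, 49) = 49

Second demand — change propagation:
  d1: re-runs because s2 7->-8; new result 6.
  d2: re-runs because s2 7->-8; new result -6.
  d3: re-runs because s2 7->-8; d2 7->-6; new result -8.
  d4: re-runs because d1 7->6; d3 7->-8; new result 14.
  d5: re-runs because d3 7->-8; new result -8.
  d7: re-runs because d5 -6->-8; d3 7->-8; new result -8.
  d8: re-runs because d7 7->-8; d7 7->-8; new result 64.
  d10: re-runs because d4 0->14; d8 49->64; new result 78.

d10 now evaluates to 78.
Run set: d1, d2, d3, d4, d5, d7, d8, d10 (8 run).
Changed values: s2, d1, d2, d3, d4, d5, d7, d8, d10.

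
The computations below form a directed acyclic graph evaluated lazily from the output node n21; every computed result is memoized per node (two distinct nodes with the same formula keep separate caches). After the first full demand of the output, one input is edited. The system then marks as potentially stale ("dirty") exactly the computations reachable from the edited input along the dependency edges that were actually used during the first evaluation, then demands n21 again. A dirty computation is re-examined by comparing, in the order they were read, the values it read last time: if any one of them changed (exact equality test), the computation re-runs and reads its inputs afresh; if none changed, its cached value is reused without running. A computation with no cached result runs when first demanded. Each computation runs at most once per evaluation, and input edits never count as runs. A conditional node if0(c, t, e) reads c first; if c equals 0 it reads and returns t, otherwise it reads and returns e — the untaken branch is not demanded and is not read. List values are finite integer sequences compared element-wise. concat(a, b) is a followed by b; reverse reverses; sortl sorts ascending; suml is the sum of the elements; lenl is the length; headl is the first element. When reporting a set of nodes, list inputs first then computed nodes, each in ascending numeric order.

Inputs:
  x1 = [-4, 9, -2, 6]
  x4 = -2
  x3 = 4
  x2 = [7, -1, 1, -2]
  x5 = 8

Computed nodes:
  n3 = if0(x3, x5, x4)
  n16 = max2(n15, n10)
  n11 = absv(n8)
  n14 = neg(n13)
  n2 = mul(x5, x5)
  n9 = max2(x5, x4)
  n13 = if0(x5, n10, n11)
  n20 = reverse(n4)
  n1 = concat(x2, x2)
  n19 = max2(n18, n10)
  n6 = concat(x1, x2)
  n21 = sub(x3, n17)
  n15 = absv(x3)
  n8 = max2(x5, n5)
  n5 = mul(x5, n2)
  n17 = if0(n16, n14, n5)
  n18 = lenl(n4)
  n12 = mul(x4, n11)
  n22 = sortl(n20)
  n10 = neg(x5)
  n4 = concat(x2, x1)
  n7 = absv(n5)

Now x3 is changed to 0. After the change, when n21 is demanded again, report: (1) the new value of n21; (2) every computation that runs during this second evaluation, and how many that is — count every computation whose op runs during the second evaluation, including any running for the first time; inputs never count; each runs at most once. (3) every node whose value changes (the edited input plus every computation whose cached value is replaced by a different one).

First demand of the output computes:
  n2 = mul(8, 8) = 64
  n5 = mul(8, 64) = 512
  n10 = neg(8) = -8
  n15 = absv(4) = 4
  n16 = max2(4, -8) = 4
  n17 = if0(n16=4 -> else branch n5) = 512
  n21 = sub(4, 512) = -508

After the edit, cleaning proceeds:
  n8: had never run; runs now, result 512.
  n11: had never run; runs now, result 512.
  n13: had never run; runs now, result 512.
  n14: had never run; runs now, result -512.
  n15: a read changed (x3 4->0) — executes, giving 0.
  n16: a read changed (n15 4->0) — executes, giving 0.
  n17: a read changed (n16 4->0) — executes, giving -512.
  n21: a read changed (x3 4->0; n17 512->-512) — executes, giving 512.

Note the branch switch — n8, n11, n13, n14 had no cache and run now for the first time.

Demanding n21 again yields 512.
8 computations run: n8, n11, n13, n14, n15, n16, n17, n21.
The nodes whose values change: x3, n15, n16, n17, n21.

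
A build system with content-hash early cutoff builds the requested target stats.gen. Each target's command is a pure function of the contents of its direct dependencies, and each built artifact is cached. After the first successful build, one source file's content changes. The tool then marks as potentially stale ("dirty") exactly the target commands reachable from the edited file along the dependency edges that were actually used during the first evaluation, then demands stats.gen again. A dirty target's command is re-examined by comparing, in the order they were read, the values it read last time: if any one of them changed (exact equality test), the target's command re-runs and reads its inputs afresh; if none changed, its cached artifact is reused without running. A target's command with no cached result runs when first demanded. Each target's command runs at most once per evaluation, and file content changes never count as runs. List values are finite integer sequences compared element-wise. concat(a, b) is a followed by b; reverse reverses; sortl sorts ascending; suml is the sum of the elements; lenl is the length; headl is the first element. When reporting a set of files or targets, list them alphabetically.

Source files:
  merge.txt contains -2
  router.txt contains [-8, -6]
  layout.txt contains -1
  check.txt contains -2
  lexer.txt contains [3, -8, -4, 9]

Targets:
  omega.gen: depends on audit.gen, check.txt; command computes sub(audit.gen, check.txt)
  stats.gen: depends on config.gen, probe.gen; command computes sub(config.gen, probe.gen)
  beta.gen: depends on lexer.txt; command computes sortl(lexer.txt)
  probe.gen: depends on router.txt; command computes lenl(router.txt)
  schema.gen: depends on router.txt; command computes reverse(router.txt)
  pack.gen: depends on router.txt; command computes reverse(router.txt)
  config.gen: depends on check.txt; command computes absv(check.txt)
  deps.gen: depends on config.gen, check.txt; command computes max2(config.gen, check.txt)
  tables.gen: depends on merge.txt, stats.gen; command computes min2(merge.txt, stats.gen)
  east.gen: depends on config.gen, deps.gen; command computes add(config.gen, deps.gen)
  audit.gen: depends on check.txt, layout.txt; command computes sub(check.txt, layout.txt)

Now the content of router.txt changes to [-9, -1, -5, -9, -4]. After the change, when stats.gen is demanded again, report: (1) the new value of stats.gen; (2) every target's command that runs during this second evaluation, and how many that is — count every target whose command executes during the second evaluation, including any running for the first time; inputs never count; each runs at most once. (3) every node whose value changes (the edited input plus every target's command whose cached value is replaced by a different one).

New value of stats.gen: -3.
Target commands that run: probe.gen, stats.gen — 2 in total.
Values that change: probe.gen, router.txt, stats.gen.

First evaluation (everything demanded from the output):
  config.gen = absv(-2) = 2
  probe.gen = lenl([-8, -6]) = 2
  stats.gen = sub(2, 2) = 0

Propagation after the edit:
  probe.gen: runs — router.txt [-8, -6]->[-9, -1, -5, -9, -4]; result 5.
  stats.gen: runs — probe.gen 2->5; result -3.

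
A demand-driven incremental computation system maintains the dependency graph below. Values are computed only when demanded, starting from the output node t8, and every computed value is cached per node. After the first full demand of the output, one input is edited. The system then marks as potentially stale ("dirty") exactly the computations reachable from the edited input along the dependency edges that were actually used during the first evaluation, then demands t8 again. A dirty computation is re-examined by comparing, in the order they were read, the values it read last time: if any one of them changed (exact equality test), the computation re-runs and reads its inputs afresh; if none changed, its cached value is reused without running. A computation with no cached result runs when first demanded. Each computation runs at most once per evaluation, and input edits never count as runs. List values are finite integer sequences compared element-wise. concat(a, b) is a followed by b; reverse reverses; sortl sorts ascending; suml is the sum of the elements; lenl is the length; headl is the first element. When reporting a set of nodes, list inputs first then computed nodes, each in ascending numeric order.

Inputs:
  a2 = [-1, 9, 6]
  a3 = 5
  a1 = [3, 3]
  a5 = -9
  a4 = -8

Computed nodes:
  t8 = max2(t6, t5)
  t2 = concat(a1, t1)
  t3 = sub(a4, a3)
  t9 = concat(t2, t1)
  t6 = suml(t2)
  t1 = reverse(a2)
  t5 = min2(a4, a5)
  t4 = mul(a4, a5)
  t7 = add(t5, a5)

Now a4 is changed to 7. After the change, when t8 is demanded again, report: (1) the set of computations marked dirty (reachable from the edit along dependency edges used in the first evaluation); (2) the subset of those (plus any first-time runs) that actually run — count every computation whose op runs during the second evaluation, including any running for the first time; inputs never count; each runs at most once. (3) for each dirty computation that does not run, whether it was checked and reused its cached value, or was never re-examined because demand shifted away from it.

Marked dirty: t5, t8.
Computations that run: t5 — 1 in total.
Checked but reused from cache: t8.
Key observation: the change is absorbed at t5 — it re-runs but produces the same value, and the output's value is unchanged.

First evaluation (everything demanded from the output):
  t1 = reverse([-1, 9, 6]) = [6, 9, -1]
  t2 = concat([3, 3], [6, 9, -1]) = [3, 3, 6, 9, -1]
  t5 = min2(-8, -9) = -9
  t6 = suml([3, 3, 6, 9, -1]) = 20
  t8 = max2(20, -9) = 20

Propagation after the edit:
  t5: runs — a4 -8->7; result -9 (same value as before).
  t8: checked — values it read are unchanged (t6 unchanged, t5 unchanged); reused cached 20 without running.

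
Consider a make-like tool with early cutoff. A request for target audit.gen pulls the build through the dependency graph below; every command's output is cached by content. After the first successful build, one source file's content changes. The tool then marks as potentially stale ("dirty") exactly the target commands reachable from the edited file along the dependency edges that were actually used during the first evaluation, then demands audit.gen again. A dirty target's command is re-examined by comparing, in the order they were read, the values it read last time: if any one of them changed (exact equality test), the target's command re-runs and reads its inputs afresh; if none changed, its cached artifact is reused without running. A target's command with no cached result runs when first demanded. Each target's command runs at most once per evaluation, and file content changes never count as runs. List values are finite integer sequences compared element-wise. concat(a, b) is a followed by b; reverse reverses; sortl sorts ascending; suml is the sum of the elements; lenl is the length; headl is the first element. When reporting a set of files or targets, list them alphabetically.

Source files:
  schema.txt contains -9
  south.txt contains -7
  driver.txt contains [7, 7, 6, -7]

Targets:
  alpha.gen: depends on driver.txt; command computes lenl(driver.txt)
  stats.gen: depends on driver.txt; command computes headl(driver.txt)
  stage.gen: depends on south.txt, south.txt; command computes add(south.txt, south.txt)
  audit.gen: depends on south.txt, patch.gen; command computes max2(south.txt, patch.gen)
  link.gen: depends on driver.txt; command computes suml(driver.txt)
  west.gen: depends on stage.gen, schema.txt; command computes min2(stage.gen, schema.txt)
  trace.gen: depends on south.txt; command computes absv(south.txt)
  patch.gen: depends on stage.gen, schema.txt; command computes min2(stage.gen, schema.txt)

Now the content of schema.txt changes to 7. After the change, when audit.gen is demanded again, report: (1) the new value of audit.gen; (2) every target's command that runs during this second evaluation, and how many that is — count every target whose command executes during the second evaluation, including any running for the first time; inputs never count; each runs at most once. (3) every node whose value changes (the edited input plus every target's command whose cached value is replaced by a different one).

Demanding audit.gen again yields -7.
1 target commands run: patch.gen.
The nodes whose values change: schema.txt.
Note the absorption at patch.gen: it re-runs yet its value is the same, leaving the output's value untouched.

First demand of the output computes:
  stage.gen = add(-7, -7) = -14
  patch.gen = min2(-14, -9) = -14
  audit.gen = max2(-7, -14) = -7

After the edit, cleaning proceeds:
  patch.gen: a read changed (schema.txt -9->7) — executes, giving -14 — identical to its old value.
  audit.gen: dirty, but its reads are unchanged (south.txt unchanged, patch.gen unchanged); cached -7 stands.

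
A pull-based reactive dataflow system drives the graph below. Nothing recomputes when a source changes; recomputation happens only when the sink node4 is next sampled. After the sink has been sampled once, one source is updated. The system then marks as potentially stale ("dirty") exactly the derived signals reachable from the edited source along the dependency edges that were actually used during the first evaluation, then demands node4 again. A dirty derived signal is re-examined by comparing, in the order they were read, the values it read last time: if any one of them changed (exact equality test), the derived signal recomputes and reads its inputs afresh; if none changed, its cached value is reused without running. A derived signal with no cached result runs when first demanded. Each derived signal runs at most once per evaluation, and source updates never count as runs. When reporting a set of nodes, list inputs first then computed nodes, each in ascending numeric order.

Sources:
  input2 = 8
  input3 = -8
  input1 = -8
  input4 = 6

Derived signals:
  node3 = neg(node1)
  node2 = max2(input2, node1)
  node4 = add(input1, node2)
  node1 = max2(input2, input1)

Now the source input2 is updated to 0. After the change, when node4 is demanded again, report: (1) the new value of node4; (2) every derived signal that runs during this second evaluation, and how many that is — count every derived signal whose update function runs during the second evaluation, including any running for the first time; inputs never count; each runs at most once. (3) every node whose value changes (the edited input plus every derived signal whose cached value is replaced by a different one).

First evaluation (everything demanded from the output):
  node1 = max2(8, -8) = 8
  node2 = max2(8, 8) = 8
  node4 = add(-8, 8) = 0

Propagation after the edit:
  node1: runs — input2 8->0; result 0.
  node2: runs — input2 8->0; node1 8->0; result 0.
  node4: runs — node2 8->0; result -8.

New value of node4: -8.
Derived signals that run: node1, node2, node4 — 3 in total.
Values that change: input2, node1, node2, node4.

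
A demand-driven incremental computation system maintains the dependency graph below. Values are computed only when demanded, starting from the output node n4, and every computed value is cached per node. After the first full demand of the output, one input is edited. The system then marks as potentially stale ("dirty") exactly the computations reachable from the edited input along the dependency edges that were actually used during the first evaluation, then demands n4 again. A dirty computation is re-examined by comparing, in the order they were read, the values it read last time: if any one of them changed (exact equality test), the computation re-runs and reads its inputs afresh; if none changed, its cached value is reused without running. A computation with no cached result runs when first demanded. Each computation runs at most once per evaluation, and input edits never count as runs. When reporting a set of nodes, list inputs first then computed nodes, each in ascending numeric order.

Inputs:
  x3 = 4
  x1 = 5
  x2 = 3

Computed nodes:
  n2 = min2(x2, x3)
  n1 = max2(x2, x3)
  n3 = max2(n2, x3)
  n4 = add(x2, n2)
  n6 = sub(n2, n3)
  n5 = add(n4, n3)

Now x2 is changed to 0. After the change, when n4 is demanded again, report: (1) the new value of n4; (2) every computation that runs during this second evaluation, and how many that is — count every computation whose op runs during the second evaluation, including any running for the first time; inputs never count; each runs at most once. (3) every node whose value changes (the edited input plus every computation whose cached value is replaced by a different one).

New value of n4: 0.
Computations that run: n2, n4 — 2 in total.
Values that change: x2, n2, n4.

First evaluation (everything demanded from the output):
  n2 = min2(3, 4) = 3
  n4 = add(3, 3) = 6

Propagation after the edit:
  n2: runs — x2 3->0; result 0.
  n4: runs — x2 3->0; n2 3->0; result 0.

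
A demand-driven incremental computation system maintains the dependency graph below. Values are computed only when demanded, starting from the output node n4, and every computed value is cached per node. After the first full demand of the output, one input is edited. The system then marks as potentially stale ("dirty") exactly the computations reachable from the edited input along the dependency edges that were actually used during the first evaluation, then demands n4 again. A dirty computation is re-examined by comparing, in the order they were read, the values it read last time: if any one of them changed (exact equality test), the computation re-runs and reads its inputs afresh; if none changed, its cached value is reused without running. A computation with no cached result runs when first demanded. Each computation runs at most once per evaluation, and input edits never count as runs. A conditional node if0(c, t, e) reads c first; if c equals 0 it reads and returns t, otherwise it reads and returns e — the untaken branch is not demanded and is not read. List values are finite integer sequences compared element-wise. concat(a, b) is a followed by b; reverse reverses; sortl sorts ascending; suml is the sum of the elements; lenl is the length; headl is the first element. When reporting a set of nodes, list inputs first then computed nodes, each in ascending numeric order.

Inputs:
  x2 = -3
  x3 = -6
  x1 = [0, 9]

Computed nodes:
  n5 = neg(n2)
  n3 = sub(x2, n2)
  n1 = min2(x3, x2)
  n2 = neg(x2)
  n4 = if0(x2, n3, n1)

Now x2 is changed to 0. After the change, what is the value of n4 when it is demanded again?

New value of n4: 0.
Key observation: a condition flipped, so demand moved to the other branch — n1 is never re-examined.

First evaluation (everything demanded from the output):
  n1 = min2(-6, -3) = -6
  n4 = if0(x2=-3 -> else branch n1) = -6

Propagation after the edit:
  n1: marked dirty but never re-examined — demand shifted away from it.
  n2: demanded for the first time — runs, produces 0.
  n3: demanded for the first time — runs, produces 0.
  n4: runs — x2 -3->0; result 0.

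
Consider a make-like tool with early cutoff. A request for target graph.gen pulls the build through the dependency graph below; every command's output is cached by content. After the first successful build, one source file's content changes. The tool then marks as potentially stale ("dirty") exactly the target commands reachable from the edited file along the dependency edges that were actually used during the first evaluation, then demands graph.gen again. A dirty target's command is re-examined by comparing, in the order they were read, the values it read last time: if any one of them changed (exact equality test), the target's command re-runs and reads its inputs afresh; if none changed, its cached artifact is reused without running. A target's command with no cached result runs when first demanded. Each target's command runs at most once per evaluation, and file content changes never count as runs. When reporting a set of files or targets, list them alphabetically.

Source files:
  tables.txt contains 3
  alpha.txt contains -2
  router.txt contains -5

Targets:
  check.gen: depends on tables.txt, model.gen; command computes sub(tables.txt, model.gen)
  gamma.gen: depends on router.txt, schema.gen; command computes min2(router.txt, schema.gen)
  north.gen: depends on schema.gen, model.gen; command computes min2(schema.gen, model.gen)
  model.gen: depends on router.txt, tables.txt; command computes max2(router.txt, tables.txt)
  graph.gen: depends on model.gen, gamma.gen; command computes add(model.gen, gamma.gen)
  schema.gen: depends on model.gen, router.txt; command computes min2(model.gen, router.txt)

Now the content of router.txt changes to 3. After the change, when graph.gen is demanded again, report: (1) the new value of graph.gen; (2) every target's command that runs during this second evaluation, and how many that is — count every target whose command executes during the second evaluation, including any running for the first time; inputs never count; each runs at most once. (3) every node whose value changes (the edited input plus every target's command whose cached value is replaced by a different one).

First demand of the output computes:
  model.gen = max2(-5, 3) = 3
  schema.gen = min2(3, -5) = -5
  gamma.gen = min2(-5, -5) = -5
  graph.gen = add(3, -5) = -2

After the edit, cleaning proceeds:
  model.gen: a read changed (router.txt -5->3) — executes, giving 3 — identical to its old value.
  schema.gen: a read changed (router.txt -5->3) — executes, giving 3.
  gamma.gen: a read changed (router.txt -5->3; schema.gen -5->3) — executes, giving 3.
  graph.gen: a read changed (gamma.gen -5->3) — executes, giving 6.

Demanding graph.gen again yields 6.
4 target commands run: gamma.gen, graph.gen, model.gen, schema.gen.
The nodes whose values change: gamma.gen, graph.gen, router.txt, schema.gen.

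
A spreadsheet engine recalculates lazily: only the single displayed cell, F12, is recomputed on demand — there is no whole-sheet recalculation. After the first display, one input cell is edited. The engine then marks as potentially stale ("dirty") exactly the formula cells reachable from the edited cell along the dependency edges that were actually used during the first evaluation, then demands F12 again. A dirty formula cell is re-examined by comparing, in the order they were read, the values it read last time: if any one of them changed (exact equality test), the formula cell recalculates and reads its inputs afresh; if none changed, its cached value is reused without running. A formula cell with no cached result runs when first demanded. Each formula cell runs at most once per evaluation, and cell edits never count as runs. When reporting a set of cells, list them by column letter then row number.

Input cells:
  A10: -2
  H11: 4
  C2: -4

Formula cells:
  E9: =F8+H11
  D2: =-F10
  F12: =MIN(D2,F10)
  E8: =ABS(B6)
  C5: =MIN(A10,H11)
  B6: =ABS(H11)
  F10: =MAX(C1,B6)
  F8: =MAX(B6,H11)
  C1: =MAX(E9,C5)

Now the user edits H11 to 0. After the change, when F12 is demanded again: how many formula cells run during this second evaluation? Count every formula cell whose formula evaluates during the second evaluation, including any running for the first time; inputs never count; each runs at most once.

Formula cells that run: B6, C1, C5, D2, E9, F8, F10, F12 — 8 in total.

First evaluation (everything demanded from the output):
  B6 = ABS(4) = 4
  C5 = MIN(-2, 4) = -2
  F8 = MAX(4, 4) = 4
  E9 = 4 + 4 = 8
  C1 = MAX(8, -2) = 8
  F10 = MAX(8, 4) = 8
  D2 = -(8) = -8
  F12 = MIN(-8, 8) = -8

Propagation after the edit:
  B6: runs — H11 4->0; result 0.
  C5: runs — H11 4->0; result -2 (same value as before).
  F8: runs — B6 4->0; H11 4->0; result 0.
  E9: runs — F8 4->0; H11 4->0; result 0.
  C1: runs — E9 8->0; result 0.
  F10: runs — C1 8->0; B6 4->0; result 0.
  D2: runs — F10 8->0; result 0.
  F12: runs — D2 -8->0; F10 8->0; result 0.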